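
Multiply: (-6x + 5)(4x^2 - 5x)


Distribute each term of the first polynomial:
  (-6x)(4x^2 - 5x) = -24x^3 + 30x^2
  (5)(4x^2 - 5x) = 20x^2 - 25x
Sum: -24x^3 + 50x^2 - 25x


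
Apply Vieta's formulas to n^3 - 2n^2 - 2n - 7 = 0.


Monic cubic n^3+bn^2+cn+d=0: sum=-b, pairwise sum=c, product=-d.
b=-2, c=-2, d=-7
r1+r2+r3 = 2
r1r2+r1r3+r2r3 = -2
r1r2r3 = 7


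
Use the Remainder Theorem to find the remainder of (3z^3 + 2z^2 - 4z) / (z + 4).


By the Remainder Theorem, the remainder equals p(-4):
  3*(-4)^3 = -192
  2*(-4)^2 = 32
  -4*(-4)^1 = 16
  constant: 0
Sum: -192 + 32 + 16 + 0 = -144


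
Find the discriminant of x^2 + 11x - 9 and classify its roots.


D = b^2 - 4ac = (11)^2 - 4(1)(-9) = 121 + 36 = 157
Since D > 0: two distinct irrational roots


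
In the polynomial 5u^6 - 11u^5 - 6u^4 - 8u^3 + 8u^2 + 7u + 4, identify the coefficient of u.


Read off the coefficient of u: 7


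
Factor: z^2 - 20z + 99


Roots satisfy r1 + r2 = -b/a = 20 and r1*r2 = c/a = 99.
So r1 = 11, r2 = 9.
z^2 - 20z + 99 = (z - r1)(z - r2) = (z - 11)(z - 9)


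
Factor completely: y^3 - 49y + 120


Try integer roots (divisors of 120). y=3: p(3)=0.
Divide out (y - 3): quotient is y^2 + 3y - 40.
Factor the quadratic: (y + 8)(y - 5)
Result: (y - 3)(y + 8)(y - 5)


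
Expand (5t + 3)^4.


Expand (5t + 3)^4 by repeated multiplication:
  (5t + 3)^2 = 25t^2 + 30t + 9
  (5t + 3)^3 = 125t^3 + 225t^2 + 135t + 27
= 625t^4 + 1500t^3 + 1350t^2 + 540t + 81


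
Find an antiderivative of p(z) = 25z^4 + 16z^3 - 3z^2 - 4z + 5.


Reverse power rule on each term:
  ∫ 25z^4 dz = 5z^5
  ∫ 16z^3 dz = 4z^4
  ∫ -3z^2 dz = -z^3
  ∫ -4z dz = -2z^2
  ∫ 5 dz = 5z
F(z) = 5z^5 + 4z^4 - z^3 - 2z^2 + 5z + C


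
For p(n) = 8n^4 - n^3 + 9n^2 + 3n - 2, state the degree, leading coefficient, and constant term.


Highest power of n is 4, with coefficient 8. Constant term is -2.
Degree = 4, leading coefficient = 8, constant term = -2


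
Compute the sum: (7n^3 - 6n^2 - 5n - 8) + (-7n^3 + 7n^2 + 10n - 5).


Align terms by degree and add:
  7n^3 - 6n^2 - 5n - 8
  -7n^3 + 7n^2 + 10n - 5
= n^2 + 5n - 13


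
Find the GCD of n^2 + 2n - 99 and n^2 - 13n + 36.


Factor each:
  n^2 + 2n - 99 = (n - 9)(n + 11)
  n^2 - 13n + 36 = (n - 9)(n - 4)
Common monic factor: n - 9


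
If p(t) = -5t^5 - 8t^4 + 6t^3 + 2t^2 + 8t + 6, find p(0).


Using direct substitution:
  -5 * (0)^5 = 0
  -8 * (0)^4 = 0
  6 * (0)^3 = 0
  2 * (0)^2 = 0
  8 * (0)^1 = 0
  constant: 6
Sum = 0 + 0 + 0 + 0 + 0 + 6 = 6


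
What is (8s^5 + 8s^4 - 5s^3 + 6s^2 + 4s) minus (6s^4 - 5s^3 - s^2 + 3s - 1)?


Distribute the minus sign:
  (8s^5 + 8s^4 - 5s^3 + 6s^2 + 4s)
- (6s^4 - 5s^3 - s^2 + 3s - 1)
Negate second polynomial: -6s^4 + 5s^3 + s^2 - 3s + 1
Add: 8s^5 + 2s^4 + 7s^2 + s + 1


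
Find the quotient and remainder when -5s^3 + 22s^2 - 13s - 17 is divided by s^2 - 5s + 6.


(-5s^3 + 22s^2 - 13s - 17) / (s^2 - 5s + 6)
Step 1: -5s * (s^2 - 5s + 6) = -5s^3 + 25s^2 - 30s; subtract.
Step 2: -3 * (s^2 - 5s + 6) = -3s^2 + 15s - 18; subtract.
Quotient: -5s - 3, Remainder: 2s + 1


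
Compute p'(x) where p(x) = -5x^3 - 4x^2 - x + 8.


Apply the power rule term by term:
  d/dx(-5x^3) = -15x^2
  d/dx(-4x^2) = -8x
  d/dx(-x) = -1
  d/dx(8) = 0
p'(x) = -15x^2 - 8x - 1


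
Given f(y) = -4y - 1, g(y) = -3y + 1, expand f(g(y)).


Substitute g(y) into f:
f(g(y)) = -4*(-3y + 1) + (-1)
Expand and combine: 12y - 5


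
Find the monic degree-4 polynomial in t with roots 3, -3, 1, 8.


p(t) = (t - 3)(t + 3)(t - 1)(t - 8)
Expand: t^4 - 9t^3 - t^2 + 81t - 72


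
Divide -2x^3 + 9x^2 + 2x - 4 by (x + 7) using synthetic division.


Synthetic division with c = -7. Coefficients: -2, 9, 2, -4
Bring down -2.
  -2 * -7 = 14; 14 + 9 = 23
  23 * -7 = -161; -161 + 2 = -159
  -159 * -7 = 1113; 1113 - 4 = 1109
Quotient: -2x^2 + 23x - 159, Remainder: 1109


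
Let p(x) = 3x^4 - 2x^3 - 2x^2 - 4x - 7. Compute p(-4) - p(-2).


p(-4) = 873
p(-2) = 57
p(-4) - p(-2) = 873 - 57 = 816


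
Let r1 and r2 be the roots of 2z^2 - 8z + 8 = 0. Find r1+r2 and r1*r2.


For az^2+bz+c=0: sum = -b/a, product = c/a.
a=2, b=-8, c=8
Sum = -(-8)/2 = 4
Product = (8)/2 = 4


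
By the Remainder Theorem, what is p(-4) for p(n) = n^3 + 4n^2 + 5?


By the Remainder Theorem, the remainder equals p(-4):
  1*(-4)^3 = -64
  4*(-4)^2 = 64
  0*(-4)^1 = 0
  constant: 5
Sum: -64 + 64 + 0 + 5 = 5


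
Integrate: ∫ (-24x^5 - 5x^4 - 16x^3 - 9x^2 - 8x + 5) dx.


Reverse power rule on each term:
  ∫ -24x^5 dx = -4x^6
  ∫ -5x^4 dx = -x^5
  ∫ -16x^3 dx = -4x^4
  ∫ -9x^2 dx = -3x^3
  ∫ -8x dx = -4x^2
  ∫ 5 dx = 5x
F(x) = -4x^6 - x^5 - 4x^4 - 3x^3 - 4x^2 + 5x + C


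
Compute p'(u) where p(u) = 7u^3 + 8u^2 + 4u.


Apply the power rule term by term:
  d/du(7u^3) = 21u^2
  d/du(8u^2) = 16u
  d/du(4u) = 4
p'(u) = 21u^2 + 16u + 4


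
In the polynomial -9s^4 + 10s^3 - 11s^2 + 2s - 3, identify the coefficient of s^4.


Read off the coefficient of s^4: -9


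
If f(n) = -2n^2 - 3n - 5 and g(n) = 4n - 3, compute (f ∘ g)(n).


Substitute g(n) into f:
f(g(n)) = -2*(4n - 3)^2 + (-3)*(4n - 3) + (-5)
(4n - 3)^2 = 16n^2 - 24n + 9
Expand and combine: -32n^2 + 36n - 14


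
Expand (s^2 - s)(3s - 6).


Distribute each term of the first polynomial:
  (s^2)(3s - 6) = 3s^3 - 6s^2
  (-s)(3s - 6) = -3s^2 + 6s
Sum: 3s^3 - 9s^2 + 6s


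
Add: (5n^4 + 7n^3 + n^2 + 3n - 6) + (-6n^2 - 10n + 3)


Align terms by degree and add:
  5n^4 + 7n^3 + n^2 + 3n - 6
  -6n^2 - 10n + 3
= 5n^4 + 7n^3 - 5n^2 - 7n - 3


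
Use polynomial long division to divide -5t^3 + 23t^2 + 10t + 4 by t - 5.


(-5t^3 + 23t^2 + 10t + 4) / (t - 5)
Step 1: -5t^2 * (t - 5) = -5t^3 + 25t^2; subtract.
Step 2: -2t * (t - 5) = -2t^2 + 10t; subtract.
Step 3: 0 * (t - 5) = 0; subtract.
Quotient: -5t^2 - 2t, Remainder: 4


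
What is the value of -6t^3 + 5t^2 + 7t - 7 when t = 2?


Using direct substitution:
  -6 * (2)^3 = -48
  5 * (2)^2 = 20
  7 * (2)^1 = 14
  constant: -7
Sum = -48 + 20 + 14 - 7 = -21


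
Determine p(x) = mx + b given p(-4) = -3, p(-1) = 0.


p(x) = mx + b. Using p(-4)=-3, p(-1)=0:
m = (-3)/(-4 + 1) = -3/-3 = 1
b = -3 - m*(-4) = -3 + 4 = 1
p(x) = x + 1


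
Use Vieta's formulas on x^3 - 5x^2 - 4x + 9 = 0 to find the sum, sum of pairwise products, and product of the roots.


Monic cubic x^3+bx^2+cx+d=0: sum=-b, pairwise sum=c, product=-d.
b=-5, c=-4, d=9
r1+r2+r3 = 5
r1r2+r1r3+r2r3 = -4
r1r2r3 = -9


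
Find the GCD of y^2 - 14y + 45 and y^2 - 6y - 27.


Factor each:
  y^2 - 14y + 45 = (y - 9)(y - 5)
  y^2 - 6y - 27 = (y - 9)(y + 3)
Common monic factor: y - 9


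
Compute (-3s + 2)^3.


Expand (-3s + 2)^3 by repeated multiplication:
  (-3s + 2)^2 = 9s^2 - 12s + 4
= -27s^3 + 54s^2 - 36s + 8


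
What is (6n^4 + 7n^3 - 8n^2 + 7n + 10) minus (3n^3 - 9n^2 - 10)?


Distribute the minus sign:
  (6n^4 + 7n^3 - 8n^2 + 7n + 10)
- (3n^3 - 9n^2 - 10)
Negate second polynomial: -3n^3 + 9n^2 + 10
Add: 6n^4 + 4n^3 + n^2 + 7n + 20


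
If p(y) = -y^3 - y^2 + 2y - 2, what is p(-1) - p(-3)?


p(-1) = -4
p(-3) = 10
p(-1) - p(-3) = -4 - 10 = -14


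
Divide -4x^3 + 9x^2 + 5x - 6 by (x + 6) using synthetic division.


Synthetic division with c = -6. Coefficients: -4, 9, 5, -6
Bring down -4.
  -4 * -6 = 24; 24 + 9 = 33
  33 * -6 = -198; -198 + 5 = -193
  -193 * -6 = 1158; 1158 - 6 = 1152
Quotient: -4x^2 + 33x - 193, Remainder: 1152


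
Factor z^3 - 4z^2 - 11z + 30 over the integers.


Try integer roots (divisors of 30). z=2: p(2)=0.
Divide out (z - 2): quotient is z^2 - 2z - 15.
Factor the quadratic: (z + 3)(z - 5)
Result: (z - 2)(z + 3)(z - 5)


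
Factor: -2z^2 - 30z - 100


Roots satisfy r1 + r2 = -b/a = -15 and r1*r2 = c/a = 50.
So r1 = -5, r2 = -10.
-2z^2 - 30z - 100 = -2(z - r1)(z - r2) = -2(z + 5)(z + 10)


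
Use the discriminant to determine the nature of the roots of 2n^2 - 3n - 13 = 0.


D = b^2 - 4ac = (-3)^2 - 4(2)(-13) = 9 + 104 = 113
Since D > 0: two distinct irrational roots


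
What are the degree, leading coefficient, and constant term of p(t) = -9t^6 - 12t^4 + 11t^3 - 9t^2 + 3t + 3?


Highest power of t is 6, with coefficient -9. Constant term is 3.
Degree = 6, leading coefficient = -9, constant term = 3


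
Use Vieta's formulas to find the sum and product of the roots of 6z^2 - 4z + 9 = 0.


For az^2+bz+c=0: sum = -b/a, product = c/a.
a=6, b=-4, c=9
Sum = -(-4)/6 = 2/3
Product = (9)/6 = 3/2


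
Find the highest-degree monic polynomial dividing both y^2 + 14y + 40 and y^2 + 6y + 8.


Factor each:
  y^2 + 14y + 40 = (y + 4)(y + 10)
  y^2 + 6y + 8 = (y + 4)(y + 2)
Common monic factor: y + 4


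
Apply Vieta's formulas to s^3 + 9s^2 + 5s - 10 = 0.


Monic cubic s^3+bs^2+cs+d=0: sum=-b, pairwise sum=c, product=-d.
b=9, c=5, d=-10
r1+r2+r3 = -9
r1r2+r1r3+r2r3 = 5
r1r2r3 = 10


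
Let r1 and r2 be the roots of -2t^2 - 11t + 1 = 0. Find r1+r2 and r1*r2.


For at^2+bt+c=0: sum = -b/a, product = c/a.
a=-2, b=-11, c=1
Sum = -(-11)/-2 = -11/2
Product = (1)/-2 = -1/2


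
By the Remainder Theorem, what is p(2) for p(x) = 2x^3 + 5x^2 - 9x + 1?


By the Remainder Theorem, the remainder equals p(2):
  2*(2)^3 = 16
  5*(2)^2 = 20
  -9*(2)^1 = -18
  constant: 1
Sum: 16 + 20 - 18 + 1 = 19


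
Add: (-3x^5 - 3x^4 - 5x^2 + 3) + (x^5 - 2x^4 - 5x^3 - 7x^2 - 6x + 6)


Align terms by degree and add:
  -3x^5 - 3x^4 - 5x^2 + 3
+ x^5 - 2x^4 - 5x^3 - 7x^2 - 6x + 6
= -2x^5 - 5x^4 - 5x^3 - 12x^2 - 6x + 9


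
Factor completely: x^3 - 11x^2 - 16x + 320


Try integer roots (divisors of 320). x=-5: p(-5)=0.
Divide out (x + 5): quotient is x^2 - 16x + 64.
Factor the quadratic: (x - 8)(x - 8)
Result: (x + 5)(x - 8)(x - 8)


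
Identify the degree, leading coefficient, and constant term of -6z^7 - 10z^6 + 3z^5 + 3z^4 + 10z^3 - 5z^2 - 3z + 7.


Highest power of z is 7, with coefficient -6. Constant term is 7.
Degree = 7, leading coefficient = -6, constant term = 7


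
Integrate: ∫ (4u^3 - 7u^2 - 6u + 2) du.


Reverse power rule on each term:
  ∫ 4u^3 du = u^4
  ∫ -7u^2 du = -(7/3)u^3
  ∫ -6u du = -3u^2
  ∫ 2 du = 2u
F(u) = u^4 - (7/3)u^3 - 3u^2 + 2u + C


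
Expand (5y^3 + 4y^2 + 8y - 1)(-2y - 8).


Distribute each term of the first polynomial:
  (5y^3)(-2y - 8) = -10y^4 - 40y^3
  (4y^2)(-2y - 8) = -8y^3 - 32y^2
  (8y)(-2y - 8) = -16y^2 - 64y
  (-1)(-2y - 8) = 2y + 8
Sum: -10y^4 - 48y^3 - 48y^2 - 62y + 8


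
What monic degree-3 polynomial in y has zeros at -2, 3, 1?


p(y) = (y + 2)(y - 3)(y - 1)
Expand: y^3 - 2y^2 - 5y + 6


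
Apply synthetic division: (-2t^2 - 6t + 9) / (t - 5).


Synthetic division with c = 5. Coefficients: -2, -6, 9
Bring down -2.
  -2 * 5 = -10; -10 - 6 = -16
  -16 * 5 = -80; -80 + 9 = -71
Quotient: -2t - 16, Remainder: -71


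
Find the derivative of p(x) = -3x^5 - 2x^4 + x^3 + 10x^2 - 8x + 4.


Apply the power rule term by term:
  d/dx(-3x^5) = -15x^4
  d/dx(-2x^4) = -8x^3
  d/dx(x^3) = 3x^2
  d/dx(10x^2) = 20x
  d/dx(-8x) = -8
  d/dx(4) = 0
p'(x) = -15x^4 - 8x^3 + 3x^2 + 20x - 8


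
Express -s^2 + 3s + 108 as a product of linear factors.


Roots satisfy r1 + r2 = -b/a = 3 and r1*r2 = c/a = -108.
So r1 = -9, r2 = 12.
-s^2 + 3s + 108 = -(s - r1)(s - r2) = -(s + 9)(s - 12)


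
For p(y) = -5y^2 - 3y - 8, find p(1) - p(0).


p(1) = -16
p(0) = -8
p(1) - p(0) = -16 + 8 = -8


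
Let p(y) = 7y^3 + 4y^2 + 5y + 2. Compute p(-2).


Using direct substitution:
  7 * (-2)^3 = -56
  4 * (-2)^2 = 16
  5 * (-2)^1 = -10
  constant: 2
Sum = -56 + 16 - 10 + 2 = -48


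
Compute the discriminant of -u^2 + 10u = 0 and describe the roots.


D = b^2 - 4ac = (10)^2 - 4(-1)(0) = 100 = 100
Since D > 0: two distinct rational roots


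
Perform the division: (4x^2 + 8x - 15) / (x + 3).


(4x^2 + 8x - 15) / (x + 3)
Step 1: 4x * (x + 3) = 4x^2 + 12x; subtract.
Step 2: -4 * (x + 3) = -4x - 12; subtract.
Quotient: 4x - 4, Remainder: -3


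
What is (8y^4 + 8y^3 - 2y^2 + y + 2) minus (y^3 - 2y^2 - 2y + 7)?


Distribute the minus sign:
  (8y^4 + 8y^3 - 2y^2 + y + 2)
- (y^3 - 2y^2 - 2y + 7)
Negate second polynomial: -y^3 + 2y^2 + 2y - 7
Add: 8y^4 + 7y^3 + 3y - 5


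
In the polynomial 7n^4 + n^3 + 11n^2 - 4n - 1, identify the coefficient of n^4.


Read off the coefficient of n^4: 7


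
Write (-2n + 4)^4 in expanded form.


Expand (-2n + 4)^4 by repeated multiplication:
  (-2n + 4)^2 = 4n^2 - 16n + 16
  (-2n + 4)^3 = -8n^3 + 48n^2 - 96n + 64
= 16n^4 - 128n^3 + 384n^2 - 512n + 256


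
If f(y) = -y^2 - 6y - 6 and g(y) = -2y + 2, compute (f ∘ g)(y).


Substitute g(y) into f:
f(g(y)) = -1*(-2y + 2)^2 + (-6)*(-2y + 2) + (-6)
(-2y + 2)^2 = 4y^2 - 8y + 4
Expand and combine: -4y^2 + 20y - 22


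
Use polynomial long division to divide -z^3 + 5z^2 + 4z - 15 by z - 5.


(-z^3 + 5z^2 + 4z - 15) / (z - 5)
Step 1: -z^2 * (z - 5) = -z^3 + 5z^2; subtract.
Step 2: 0 * (z - 5) = 0; subtract.
Step 3: 4 * (z - 5) = 4z - 20; subtract.
Quotient: -z^2 + 4, Remainder: 5


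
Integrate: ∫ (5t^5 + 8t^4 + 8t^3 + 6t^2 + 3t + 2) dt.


Reverse power rule on each term:
  ∫ 5t^5 dt = (5/6)t^6
  ∫ 8t^4 dt = (8/5)t^5
  ∫ 8t^3 dt = 2t^4
  ∫ 6t^2 dt = 2t^3
  ∫ 3t dt = (3/2)t^2
  ∫ 2 dt = 2t
F(t) = (5/6)t^6 + (8/5)t^5 + 2t^4 + 2t^3 + (3/2)t^2 + 2t + C


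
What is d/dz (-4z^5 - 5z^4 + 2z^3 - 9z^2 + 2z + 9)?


Apply the power rule term by term:
  d/dz(-4z^5) = -20z^4
  d/dz(-5z^4) = -20z^3
  d/dz(2z^3) = 6z^2
  d/dz(-9z^2) = -18z
  d/dz(2z) = 2
  d/dz(9) = 0
p'(z) = -20z^4 - 20z^3 + 6z^2 - 18z + 2


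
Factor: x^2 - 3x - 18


Roots satisfy r1 + r2 = -b/a = 3 and r1*r2 = c/a = -18.
So r1 = 6, r2 = -3.
x^2 - 3x - 18 = (x - r1)(x - r2) = (x - 6)(x + 3)


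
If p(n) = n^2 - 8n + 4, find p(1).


Using direct substitution:
  1 * (1)^2 = 1
  -8 * (1)^1 = -8
  constant: 4
Sum = 1 - 8 + 4 = -3


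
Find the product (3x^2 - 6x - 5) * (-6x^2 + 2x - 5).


Distribute each term of the first polynomial:
  (3x^2)(-6x^2 + 2x - 5) = -18x^4 + 6x^3 - 15x^2
  (-6x)(-6x^2 + 2x - 5) = 36x^3 - 12x^2 + 30x
  (-5)(-6x^2 + 2x - 5) = 30x^2 - 10x + 25
Sum: -18x^4 + 42x^3 + 3x^2 + 20x + 25


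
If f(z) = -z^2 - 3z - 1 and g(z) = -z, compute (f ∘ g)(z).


Substitute g(z) into f:
f(g(z)) = -1*(-z)^2 + (-3)*(-z) + (-1)
(-z)^2 = z^2
Expand and combine: -z^2 + 3z - 1


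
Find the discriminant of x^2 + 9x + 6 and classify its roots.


D = b^2 - 4ac = (9)^2 - 4(1)(6) = 81 - 24 = 57
Since D > 0: two distinct irrational roots


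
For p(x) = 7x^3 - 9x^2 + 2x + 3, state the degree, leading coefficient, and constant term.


Highest power of x is 3, with coefficient 7. Constant term is 3.
Degree = 3, leading coefficient = 7, constant term = 3


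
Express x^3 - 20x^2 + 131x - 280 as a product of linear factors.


Try integer roots (divisors of -280). x=8: p(8)=0.
Divide out (x - 8): quotient is x^2 - 12x + 35.
Factor the quadratic: (x - 7)(x - 5)
Result: (x - 8)(x - 7)(x - 5)


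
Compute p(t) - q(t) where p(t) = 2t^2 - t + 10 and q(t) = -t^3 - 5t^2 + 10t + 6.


Distribute the minus sign:
  (2t^2 - t + 10)
- (-t^3 - 5t^2 + 10t + 6)
Negate second polynomial: t^3 + 5t^2 - 10t - 6
Add: t^3 + 7t^2 - 11t + 4


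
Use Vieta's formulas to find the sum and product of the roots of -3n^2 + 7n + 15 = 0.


For an^2+bn+c=0: sum = -b/a, product = c/a.
a=-3, b=7, c=15
Sum = -(7)/-3 = 7/3
Product = (15)/-3 = -5


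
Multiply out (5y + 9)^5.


Expand (5y + 9)^5 by repeated multiplication:
  (5y + 9)^2 = 25y^2 + 90y + 81
  (5y + 9)^3 = 125y^3 + 675y^2 + 1215y + 729
  (5y + 9)^4 = 625y^4 + 4500y^3 + 12150y^2 + 14580y + 6561
= 3125y^5 + 28125y^4 + 101250y^3 + 182250y^2 + 164025y + 59049


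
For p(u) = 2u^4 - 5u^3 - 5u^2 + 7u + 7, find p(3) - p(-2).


p(3) = 10
p(-2) = 45
p(3) - p(-2) = 10 - 45 = -35


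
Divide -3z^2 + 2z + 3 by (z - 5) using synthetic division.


Synthetic division with c = 5. Coefficients: -3, 2, 3
Bring down -3.
  -3 * 5 = -15; -15 + 2 = -13
  -13 * 5 = -65; -65 + 3 = -62
Quotient: -3z - 13, Remainder: -62


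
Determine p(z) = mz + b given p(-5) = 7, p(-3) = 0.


p(z) = mz + b. Using p(-5)=7, p(-3)=0:
m = (7)/(-5 + 3) = 7/-2 = -7/2
b = 7 - m*(-5) = 7 - 35/2 = -21/2
p(z) = -(7/2)z - (21/2)


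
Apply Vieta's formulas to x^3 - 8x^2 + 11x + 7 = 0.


Monic cubic x^3+bx^2+cx+d=0: sum=-b, pairwise sum=c, product=-d.
b=-8, c=11, d=7
r1+r2+r3 = 8
r1r2+r1r3+r2r3 = 11
r1r2r3 = -7


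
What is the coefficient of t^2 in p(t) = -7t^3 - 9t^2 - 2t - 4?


Read off the coefficient of t^2: -9


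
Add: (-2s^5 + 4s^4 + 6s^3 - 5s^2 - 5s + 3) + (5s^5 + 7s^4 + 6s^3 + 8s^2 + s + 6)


Align terms by degree and add:
  -2s^5 + 4s^4 + 6s^3 - 5s^2 - 5s + 3
+ 5s^5 + 7s^4 + 6s^3 + 8s^2 + s + 6
= 3s^5 + 11s^4 + 12s^3 + 3s^2 - 4s + 9


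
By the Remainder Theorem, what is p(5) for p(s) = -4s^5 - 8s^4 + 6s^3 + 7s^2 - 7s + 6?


By the Remainder Theorem, the remainder equals p(5):
  -4*(5)^5 = -12500
  -8*(5)^4 = -5000
  6*(5)^3 = 750
  7*(5)^2 = 175
  -7*(5)^1 = -35
  constant: 6
Sum: -12500 - 5000 + 750 + 175 - 35 + 6 = -16604


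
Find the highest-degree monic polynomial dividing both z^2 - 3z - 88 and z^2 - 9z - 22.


Factor each:
  z^2 - 3z - 88 = (z - 11)(z + 8)
  z^2 - 9z - 22 = (z - 11)(z + 2)
Common monic factor: z - 11


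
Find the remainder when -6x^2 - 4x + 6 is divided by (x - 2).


By the Remainder Theorem, the remainder equals p(2):
  -6*(2)^2 = -24
  -4*(2)^1 = -8
  constant: 6
Sum: -24 - 8 + 6 = -26


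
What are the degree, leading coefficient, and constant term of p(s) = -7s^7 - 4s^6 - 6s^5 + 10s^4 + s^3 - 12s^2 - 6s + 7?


Highest power of s is 7, with coefficient -7. Constant term is 7.
Degree = 7, leading coefficient = -7, constant term = 7


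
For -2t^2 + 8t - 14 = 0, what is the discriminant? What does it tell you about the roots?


D = b^2 - 4ac = (8)^2 - 4(-2)(-14) = 64 - 112 = -48
Since D < 0: two complex conjugate roots (no real roots)


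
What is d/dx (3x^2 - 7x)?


Apply the power rule term by term:
  d/dx(3x^2) = 6x
  d/dx(-7x) = -7
p'(x) = 6x - 7


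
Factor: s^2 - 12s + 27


Roots satisfy r1 + r2 = -b/a = 12 and r1*r2 = c/a = 27.
So r1 = 3, r2 = 9.
s^2 - 12s + 27 = (s - r1)(s - r2) = (s - 3)(s - 9)


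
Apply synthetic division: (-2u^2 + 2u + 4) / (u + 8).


Synthetic division with c = -8. Coefficients: -2, 2, 4
Bring down -2.
  -2 * -8 = 16; 16 + 2 = 18
  18 * -8 = -144; -144 + 4 = -140
Quotient: -2u + 18, Remainder: -140


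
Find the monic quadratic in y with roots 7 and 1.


p(y) = (y - 7)(y - 1)
Expand: y^2 - 8y + 7


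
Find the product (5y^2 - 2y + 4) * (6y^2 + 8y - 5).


Distribute each term of the first polynomial:
  (5y^2)(6y^2 + 8y - 5) = 30y^4 + 40y^3 - 25y^2
  (-2y)(6y^2 + 8y - 5) = -12y^3 - 16y^2 + 10y
  (4)(6y^2 + 8y - 5) = 24y^2 + 32y - 20
Sum: 30y^4 + 28y^3 - 17y^2 + 42y - 20


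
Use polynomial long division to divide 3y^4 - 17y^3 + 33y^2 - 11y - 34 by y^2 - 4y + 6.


(3y^4 - 17y^3 + 33y^2 - 11y - 34) / (y^2 - 4y + 6)
Step 1: 3y^2 * (y^2 - 4y + 6) = 3y^4 - 12y^3 + 18y^2; subtract.
Step 2: -5y * (y^2 - 4y + 6) = -5y^3 + 20y^2 - 30y; subtract.
Step 3: -5 * (y^2 - 4y + 6) = -5y^2 + 20y - 30; subtract.
Quotient: 3y^2 - 5y - 5, Remainder: -y - 4


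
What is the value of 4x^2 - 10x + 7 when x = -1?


Using direct substitution:
  4 * (-1)^2 = 4
  -10 * (-1)^1 = 10
  constant: 7
Sum = 4 + 10 + 7 = 21


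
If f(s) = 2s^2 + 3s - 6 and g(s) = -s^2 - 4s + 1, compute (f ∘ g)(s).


Substitute g(s) into f:
f(g(s)) = 2*(-s^2 - 4s + 1)^2 + 3*(-s^2 - 4s + 1) + (-6)
(-s^2 - 4s + 1)^2 = s^4 + 8s^3 + 14s^2 - 8s + 1
Expand and combine: 2s^4 + 16s^3 + 25s^2 - 28s - 1


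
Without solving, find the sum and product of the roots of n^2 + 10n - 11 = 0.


For an^2+bn+c=0: sum = -b/a, product = c/a.
a=1, b=10, c=-11
Sum = -(10)/1 = -10
Product = (-11)/1 = -11


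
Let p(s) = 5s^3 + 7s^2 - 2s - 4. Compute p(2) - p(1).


p(2) = 60
p(1) = 6
p(2) - p(1) = 60 - 6 = 54


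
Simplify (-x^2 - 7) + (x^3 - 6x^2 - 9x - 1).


Align terms by degree and add:
  -x^2 - 7
+ x^3 - 6x^2 - 9x - 1
= x^3 - 7x^2 - 9x - 8


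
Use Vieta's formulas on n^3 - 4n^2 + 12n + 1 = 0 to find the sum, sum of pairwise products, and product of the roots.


Monic cubic n^3+bn^2+cn+d=0: sum=-b, pairwise sum=c, product=-d.
b=-4, c=12, d=1
r1+r2+r3 = 4
r1r2+r1r3+r2r3 = 12
r1r2r3 = -1


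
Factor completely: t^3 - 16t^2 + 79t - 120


Try integer roots (divisors of -120). t=8: p(8)=0.
Divide out (t - 8): quotient is t^2 - 8t + 15.
Factor the quadratic: (t - 3)(t - 5)
Result: (t - 8)(t - 3)(t - 5)


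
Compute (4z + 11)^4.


Expand (4z + 11)^4 by repeated multiplication:
  (4z + 11)^2 = 16z^2 + 88z + 121
  (4z + 11)^3 = 64z^3 + 528z^2 + 1452z + 1331
= 256z^4 + 2816z^3 + 11616z^2 + 21296z + 14641


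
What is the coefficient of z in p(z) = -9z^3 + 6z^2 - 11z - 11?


Read off the coefficient of z: -11


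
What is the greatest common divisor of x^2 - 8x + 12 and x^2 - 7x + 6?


Factor each:
  x^2 - 8x + 12 = (x - 6)(x - 2)
  x^2 - 7x + 6 = (x - 6)(x - 1)
Common monic factor: x - 6


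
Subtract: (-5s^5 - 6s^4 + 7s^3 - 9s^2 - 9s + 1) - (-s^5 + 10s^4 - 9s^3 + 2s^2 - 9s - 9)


Distribute the minus sign:
  (-5s^5 - 6s^4 + 7s^3 - 9s^2 - 9s + 1)
- (-s^5 + 10s^4 - 9s^3 + 2s^2 - 9s - 9)
Negate second polynomial: s^5 - 10s^4 + 9s^3 - 2s^2 + 9s + 9
Add: -4s^5 - 16s^4 + 16s^3 - 11s^2 + 10


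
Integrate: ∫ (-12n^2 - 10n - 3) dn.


Reverse power rule on each term:
  ∫ -12n^2 dn = -4n^3
  ∫ -10n dn = -5n^2
  ∫ -3 dn = -3n
F(n) = -4n^3 - 5n^2 - 3n + C


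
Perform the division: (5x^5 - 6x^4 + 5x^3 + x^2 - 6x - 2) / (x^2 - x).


(5x^5 - 6x^4 + 5x^3 + x^2 - 6x - 2) / (x^2 - x)
Step 1: 5x^3 * (x^2 - x) = 5x^5 - 5x^4; subtract.
Step 2: -x^2 * (x^2 - x) = -x^4 + x^3; subtract.
Step 3: 4x * (x^2 - x) = 4x^3 - 4x^2; subtract.
Step 4: 5 * (x^2 - x) = 5x^2 - 5x; subtract.
Quotient: 5x^3 - x^2 + 4x + 5, Remainder: -x - 2


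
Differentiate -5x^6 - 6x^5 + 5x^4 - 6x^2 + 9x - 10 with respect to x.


Apply the power rule term by term:
  d/dx(-5x^6) = -30x^5
  d/dx(-6x^5) = -30x^4
  d/dx(5x^4) = 20x^3
  d/dx(-6x^2) = -12x
  d/dx(9x) = 9
  d/dx(-10) = 0
p'(x) = -30x^5 - 30x^4 + 20x^3 - 12x + 9


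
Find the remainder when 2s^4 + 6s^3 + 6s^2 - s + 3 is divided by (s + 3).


By the Remainder Theorem, the remainder equals p(-3):
  2*(-3)^4 = 162
  6*(-3)^3 = -162
  6*(-3)^2 = 54
  -1*(-3)^1 = 3
  constant: 3
Sum: 162 - 162 + 54 + 3 + 3 = 60


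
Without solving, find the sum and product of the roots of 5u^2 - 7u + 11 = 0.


For au^2+bu+c=0: sum = -b/a, product = c/a.
a=5, b=-7, c=11
Sum = -(-7)/5 = 7/5
Product = (11)/5 = 11/5


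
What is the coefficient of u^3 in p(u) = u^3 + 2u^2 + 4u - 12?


Read off the coefficient of u^3: 1


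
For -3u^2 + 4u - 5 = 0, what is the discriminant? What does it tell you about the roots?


D = b^2 - 4ac = (4)^2 - 4(-3)(-5) = 16 - 60 = -44
Since D < 0: two complex conjugate roots (no real roots)


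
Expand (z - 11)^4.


Expand (z - 11)^4 by repeated multiplication:
  (z - 11)^2 = z^2 - 22z + 121
  (z - 11)^3 = z^3 - 33z^2 + 363z - 1331
= z^4 - 44z^3 + 726z^2 - 5324z + 14641


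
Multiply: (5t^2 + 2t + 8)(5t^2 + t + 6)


Distribute each term of the first polynomial:
  (5t^2)(5t^2 + t + 6) = 25t^4 + 5t^3 + 30t^2
  (2t)(5t^2 + t + 6) = 10t^3 + 2t^2 + 12t
  (8)(5t^2 + t + 6) = 40t^2 + 8t + 48
Sum: 25t^4 + 15t^3 + 72t^2 + 20t + 48


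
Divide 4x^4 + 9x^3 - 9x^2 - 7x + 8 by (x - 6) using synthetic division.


Synthetic division with c = 6. Coefficients: 4, 9, -9, -7, 8
Bring down 4.
  4 * 6 = 24; 24 + 9 = 33
  33 * 6 = 198; 198 - 9 = 189
  189 * 6 = 1134; 1134 - 7 = 1127
  1127 * 6 = 6762; 6762 + 8 = 6770
Quotient: 4x^3 + 33x^2 + 189x + 1127, Remainder: 6770


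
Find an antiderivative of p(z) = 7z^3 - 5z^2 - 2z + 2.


Reverse power rule on each term:
  ∫ 7z^3 dz = (7/4)z^4
  ∫ -5z^2 dz = -(5/3)z^3
  ∫ -2z dz = -z^2
  ∫ 2 dz = 2z
F(z) = (7/4)z^4 - (5/3)z^3 - z^2 + 2z + C


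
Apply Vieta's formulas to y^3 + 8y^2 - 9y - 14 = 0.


Monic cubic y^3+by^2+cy+d=0: sum=-b, pairwise sum=c, product=-d.
b=8, c=-9, d=-14
r1+r2+r3 = -8
r1r2+r1r3+r2r3 = -9
r1r2r3 = 14


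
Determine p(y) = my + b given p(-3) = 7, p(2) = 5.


p(y) = my + b. Using p(-3)=7, p(2)=5:
m = (7 - 5)/(-3 - 2) = 2/-5 = -2/5
b = 7 - m*(-3) = 7 - 6/5 = 29/5
p(y) = -(2/5)y + (29/5)


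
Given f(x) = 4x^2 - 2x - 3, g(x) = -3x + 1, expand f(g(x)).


Substitute g(x) into f:
f(g(x)) = 4*(-3x + 1)^2 + (-2)*(-3x + 1) + (-3)
(-3x + 1)^2 = 9x^2 - 6x + 1
Expand and combine: 36x^2 - 18x - 1


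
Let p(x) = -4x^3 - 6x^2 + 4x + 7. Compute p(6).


Using direct substitution:
  -4 * (6)^3 = -864
  -6 * (6)^2 = -216
  4 * (6)^1 = 24
  constant: 7
Sum = -864 - 216 + 24 + 7 = -1049


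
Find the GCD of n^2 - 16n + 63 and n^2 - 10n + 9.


Factor each:
  n^2 - 16n + 63 = (n - 9)(n - 7)
  n^2 - 10n + 9 = (n - 9)(n - 1)
Common monic factor: n - 9


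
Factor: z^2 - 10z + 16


Roots satisfy r1 + r2 = -b/a = 10 and r1*r2 = c/a = 16.
So r1 = 8, r2 = 2.
z^2 - 10z + 16 = (z - r1)(z - r2) = (z - 8)(z - 2)


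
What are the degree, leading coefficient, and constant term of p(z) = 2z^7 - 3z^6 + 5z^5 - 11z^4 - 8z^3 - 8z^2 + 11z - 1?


Highest power of z is 7, with coefficient 2. Constant term is -1.
Degree = 7, leading coefficient = 2, constant term = -1


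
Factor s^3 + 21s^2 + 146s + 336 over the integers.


Try integer roots (divisors of 336). s=-6: p(-6)=0.
Divide out (s + 6): quotient is s^2 + 15s + 56.
Factor the quadratic: (s + 8)(s + 7)
Result: (s + 6)(s + 8)(s + 7)


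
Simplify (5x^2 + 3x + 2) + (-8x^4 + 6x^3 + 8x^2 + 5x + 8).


Align terms by degree and add:
  5x^2 + 3x + 2
  -8x^4 + 6x^3 + 8x^2 + 5x + 8
= -8x^4 + 6x^3 + 13x^2 + 8x + 10


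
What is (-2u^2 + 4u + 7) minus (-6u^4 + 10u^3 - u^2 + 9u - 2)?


Distribute the minus sign:
  (-2u^2 + 4u + 7)
- (-6u^4 + 10u^3 - u^2 + 9u - 2)
Negate second polynomial: 6u^4 - 10u^3 + u^2 - 9u + 2
Add: 6u^4 - 10u^3 - u^2 - 5u + 9


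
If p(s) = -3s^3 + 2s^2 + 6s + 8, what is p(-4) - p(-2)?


p(-4) = 208
p(-2) = 28
p(-4) - p(-2) = 208 - 28 = 180


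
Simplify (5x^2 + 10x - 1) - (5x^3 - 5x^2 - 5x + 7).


Distribute the minus sign:
  (5x^2 + 10x - 1)
- (5x^3 - 5x^2 - 5x + 7)
Negate second polynomial: -5x^3 + 5x^2 + 5x - 7
Add: -5x^3 + 10x^2 + 15x - 8


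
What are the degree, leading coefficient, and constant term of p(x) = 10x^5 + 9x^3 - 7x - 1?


Highest power of x is 5, with coefficient 10. Constant term is -1.
Degree = 5, leading coefficient = 10, constant term = -1


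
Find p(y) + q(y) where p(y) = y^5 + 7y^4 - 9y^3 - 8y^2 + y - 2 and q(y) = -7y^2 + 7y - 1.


Align terms by degree and add:
  y^5 + 7y^4 - 9y^3 - 8y^2 + y - 2
  -7y^2 + 7y - 1
= y^5 + 7y^4 - 9y^3 - 15y^2 + 8y - 3


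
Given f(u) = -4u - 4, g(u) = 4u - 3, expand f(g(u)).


Substitute g(u) into f:
f(g(u)) = -4*(4u - 3) + (-4)
Expand and combine: -16u + 8


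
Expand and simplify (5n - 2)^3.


Expand (5n - 2)^3 by repeated multiplication:
  (5n - 2)^2 = 25n^2 - 20n + 4
= 125n^3 - 150n^2 + 60n - 8


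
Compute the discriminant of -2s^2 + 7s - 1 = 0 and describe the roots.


D = b^2 - 4ac = (7)^2 - 4(-2)(-1) = 49 - 8 = 41
Since D > 0: two distinct irrational roots


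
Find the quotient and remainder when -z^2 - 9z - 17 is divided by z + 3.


(-z^2 - 9z - 17) / (z + 3)
Step 1: -z * (z + 3) = -z^2 - 3z; subtract.
Step 2: -6 * (z + 3) = -6z - 18; subtract.
Quotient: -z - 6, Remainder: 1


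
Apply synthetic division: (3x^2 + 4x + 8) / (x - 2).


Synthetic division with c = 2. Coefficients: 3, 4, 8
Bring down 3.
  3 * 2 = 6; 6 + 4 = 10
  10 * 2 = 20; 20 + 8 = 28
Quotient: 3x + 10, Remainder: 28


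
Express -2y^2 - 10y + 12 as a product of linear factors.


Roots satisfy r1 + r2 = -b/a = -5 and r1*r2 = c/a = -6.
So r1 = 1, r2 = -6.
-2y^2 - 10y + 12 = -2(y - r1)(y - r2) = -2(y - 1)(y + 6)


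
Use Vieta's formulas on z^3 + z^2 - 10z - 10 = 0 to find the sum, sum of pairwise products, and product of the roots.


Monic cubic z^3+bz^2+cz+d=0: sum=-b, pairwise sum=c, product=-d.
b=1, c=-10, d=-10
r1+r2+r3 = -1
r1r2+r1r3+r2r3 = -10
r1r2r3 = 10


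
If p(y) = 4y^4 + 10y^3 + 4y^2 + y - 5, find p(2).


Using direct substitution:
  4 * (2)^4 = 64
  10 * (2)^3 = 80
  4 * (2)^2 = 16
  1 * (2)^1 = 2
  constant: -5
Sum = 64 + 80 + 16 + 2 - 5 = 157


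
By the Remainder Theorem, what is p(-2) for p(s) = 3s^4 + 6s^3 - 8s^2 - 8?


By the Remainder Theorem, the remainder equals p(-2):
  3*(-2)^4 = 48
  6*(-2)^3 = -48
  -8*(-2)^2 = -32
  0*(-2)^1 = 0
  constant: -8
Sum: 48 - 48 - 32 + 0 - 8 = -40


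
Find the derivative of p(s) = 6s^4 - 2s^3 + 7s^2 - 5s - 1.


Apply the power rule term by term:
  d/ds(6s^4) = 24s^3
  d/ds(-2s^3) = -6s^2
  d/ds(7s^2) = 14s
  d/ds(-5s) = -5
  d/ds(-1) = 0
p'(s) = 24s^3 - 6s^2 + 14s - 5


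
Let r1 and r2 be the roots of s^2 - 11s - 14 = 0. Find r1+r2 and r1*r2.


For as^2+bs+c=0: sum = -b/a, product = c/a.
a=1, b=-11, c=-14
Sum = -(-11)/1 = 11
Product = (-14)/1 = -14


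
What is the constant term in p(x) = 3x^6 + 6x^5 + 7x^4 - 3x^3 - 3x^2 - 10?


Read off the constant term: -10


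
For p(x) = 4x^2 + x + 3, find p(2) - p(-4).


p(2) = 21
p(-4) = 63
p(2) - p(-4) = 21 - 63 = -42


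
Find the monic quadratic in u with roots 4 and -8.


p(u) = (u - 4)(u + 8)
Expand: u^2 + 4u - 32


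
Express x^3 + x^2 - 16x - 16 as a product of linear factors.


Try integer roots (divisors of -16). x=-4: p(-4)=0.
Divide out (x + 4): quotient is x^2 - 3x - 4.
Factor the quadratic: (x + 1)(x - 4)
Result: (x + 4)(x + 1)(x - 4)


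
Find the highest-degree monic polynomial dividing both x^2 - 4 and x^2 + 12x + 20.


Factor each:
  x^2 - 4 = (x + 2)(x - 2)
  x^2 + 12x + 20 = (x + 2)(x + 10)
Common monic factor: x + 2


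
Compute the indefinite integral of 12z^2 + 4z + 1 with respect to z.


Reverse power rule on each term:
  ∫ 12z^2 dz = 4z^3
  ∫ 4z dz = 2z^2
  ∫ 1 dz = z
F(z) = 4z^3 + 2z^2 + z + C


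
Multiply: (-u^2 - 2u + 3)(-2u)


Distribute each term of the first polynomial:
  (-u^2)(-2u) = 2u^3
  (-2u)(-2u) = 4u^2
  (3)(-2u) = -6u
Sum: 2u^3 + 4u^2 - 6u


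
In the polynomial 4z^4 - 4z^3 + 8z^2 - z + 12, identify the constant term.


Read off the constant term: 12


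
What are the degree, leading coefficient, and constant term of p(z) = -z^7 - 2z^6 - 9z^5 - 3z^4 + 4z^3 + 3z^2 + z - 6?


Highest power of z is 7, with coefficient -1. Constant term is -6.
Degree = 7, leading coefficient = -1, constant term = -6


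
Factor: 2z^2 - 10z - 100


Roots satisfy r1 + r2 = -b/a = 5 and r1*r2 = c/a = -50.
So r1 = 10, r2 = -5.
2z^2 - 10z - 100 = 2(z - r1)(z - r2) = 2(z - 10)(z + 5)


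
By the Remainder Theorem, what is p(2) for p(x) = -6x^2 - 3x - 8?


By the Remainder Theorem, the remainder equals p(2):
  -6*(2)^2 = -24
  -3*(2)^1 = -6
  constant: -8
Sum: -24 - 6 - 8 = -38


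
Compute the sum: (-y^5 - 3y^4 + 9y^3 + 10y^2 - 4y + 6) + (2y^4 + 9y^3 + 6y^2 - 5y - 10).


Align terms by degree and add:
  -y^5 - 3y^4 + 9y^3 + 10y^2 - 4y + 6
+ 2y^4 + 9y^3 + 6y^2 - 5y - 10
= -y^5 - y^4 + 18y^3 + 16y^2 - 9y - 4


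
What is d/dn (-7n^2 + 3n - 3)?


Apply the power rule term by term:
  d/dn(-7n^2) = -14n
  d/dn(3n) = 3
  d/dn(-3) = 0
p'(n) = -14n + 3


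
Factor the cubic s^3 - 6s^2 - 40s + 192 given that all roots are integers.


Try integer roots (divisors of 192). s=-6: p(-6)=0.
Divide out (s + 6): quotient is s^2 - 12s + 32.
Factor the quadratic: (s - 4)(s - 8)
Result: (s + 6)(s - 4)(s - 8)


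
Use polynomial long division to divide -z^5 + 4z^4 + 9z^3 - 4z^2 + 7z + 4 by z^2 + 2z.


(-z^5 + 4z^4 + 9z^3 - 4z^2 + 7z + 4) / (z^2 + 2z)
Step 1: -z^3 * (z^2 + 2z) = -z^5 - 2z^4; subtract.
Step 2: 6z^2 * (z^2 + 2z) = 6z^4 + 12z^3; subtract.
Step 3: -3z * (z^2 + 2z) = -3z^3 - 6z^2; subtract.
Step 4: 2 * (z^2 + 2z) = 2z^2 + 4z; subtract.
Quotient: -z^3 + 6z^2 - 3z + 2, Remainder: 3z + 4


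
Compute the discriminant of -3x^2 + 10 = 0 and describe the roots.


D = b^2 - 4ac = (0)^2 - 4(-3)(10) = 0 + 120 = 120
Since D > 0: two distinct irrational roots


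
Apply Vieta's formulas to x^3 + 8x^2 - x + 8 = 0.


Monic cubic x^3+bx^2+cx+d=0: sum=-b, pairwise sum=c, product=-d.
b=8, c=-1, d=8
r1+r2+r3 = -8
r1r2+r1r3+r2r3 = -1
r1r2r3 = -8


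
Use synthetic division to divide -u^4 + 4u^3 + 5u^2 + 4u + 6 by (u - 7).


Synthetic division with c = 7. Coefficients: -1, 4, 5, 4, 6
Bring down -1.
  -1 * 7 = -7; -7 + 4 = -3
  -3 * 7 = -21; -21 + 5 = -16
  -16 * 7 = -112; -112 + 4 = -108
  -108 * 7 = -756; -756 + 6 = -750
Quotient: -u^3 - 3u^2 - 16u - 108, Remainder: -750


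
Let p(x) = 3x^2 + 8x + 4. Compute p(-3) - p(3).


p(-3) = 7
p(3) = 55
p(-3) - p(3) = 7 - 55 = -48


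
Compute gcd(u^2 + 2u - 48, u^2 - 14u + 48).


Factor each:
  u^2 + 2u - 48 = (u - 6)(u + 8)
  u^2 - 14u + 48 = (u - 6)(u - 8)
Common monic factor: u - 6


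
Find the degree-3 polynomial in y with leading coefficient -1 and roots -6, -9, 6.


p(y) = -(y + 6)(y + 9)(y - 6)
Expand: -y^3 - 9y^2 + 36y + 324


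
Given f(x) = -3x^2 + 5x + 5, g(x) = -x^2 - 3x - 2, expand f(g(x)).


Substitute g(x) into f:
f(g(x)) = -3*(-x^2 - 3x - 2)^2 + 5*(-x^2 - 3x - 2) + 5
(-x^2 - 3x - 2)^2 = x^4 + 6x^3 + 13x^2 + 12x + 4
Expand and combine: -3x^4 - 18x^3 - 44x^2 - 51x - 17


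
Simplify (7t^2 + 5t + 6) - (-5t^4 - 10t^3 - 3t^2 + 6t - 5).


Distribute the minus sign:
  (7t^2 + 5t + 6)
- (-5t^4 - 10t^3 - 3t^2 + 6t - 5)
Negate second polynomial: 5t^4 + 10t^3 + 3t^2 - 6t + 5
Add: 5t^4 + 10t^3 + 10t^2 - t + 11


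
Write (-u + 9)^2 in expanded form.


Expand (-u + 9)^2 by repeated multiplication:
= u^2 - 18u + 81


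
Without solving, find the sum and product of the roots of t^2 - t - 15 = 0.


For at^2+bt+c=0: sum = -b/a, product = c/a.
a=1, b=-1, c=-15
Sum = -(-1)/1 = 1
Product = (-15)/1 = -15


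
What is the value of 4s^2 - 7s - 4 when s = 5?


Using direct substitution:
  4 * (5)^2 = 100
  -7 * (5)^1 = -35
  constant: -4
Sum = 100 - 35 - 4 = 61


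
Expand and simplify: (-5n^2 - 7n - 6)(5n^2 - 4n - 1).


Distribute each term of the first polynomial:
  (-5n^2)(5n^2 - 4n - 1) = -25n^4 + 20n^3 + 5n^2
  (-7n)(5n^2 - 4n - 1) = -35n^3 + 28n^2 + 7n
  (-6)(5n^2 - 4n - 1) = -30n^2 + 24n + 6
Sum: -25n^4 - 15n^3 + 3n^2 + 31n + 6


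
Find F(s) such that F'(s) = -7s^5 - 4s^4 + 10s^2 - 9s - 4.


Reverse power rule on each term:
  ∫ -7s^5 ds = -(7/6)s^6
  ∫ -4s^4 ds = -(4/5)s^5
  ∫ 10s^2 ds = (10/3)s^3
  ∫ -9s ds = -(9/2)s^2
  ∫ -4 ds = -4s
F(s) = -(7/6)s^6 - (4/5)s^5 + (10/3)s^3 - (9/2)s^2 - 4s + C


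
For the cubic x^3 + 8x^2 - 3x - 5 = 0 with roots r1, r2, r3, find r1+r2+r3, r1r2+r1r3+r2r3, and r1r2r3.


Monic cubic x^3+bx^2+cx+d=0: sum=-b, pairwise sum=c, product=-d.
b=8, c=-3, d=-5
r1+r2+r3 = -8
r1r2+r1r3+r2r3 = -3
r1r2r3 = 5


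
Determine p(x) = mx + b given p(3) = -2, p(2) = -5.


p(x) = mx + b. Using p(3)=-2, p(2)=-5:
m = (-2 + 5)/(3 - 2) = 3/1 = 3
b = -2 - m*(3) = -2 - 9 = -11
p(x) = 3x - 11


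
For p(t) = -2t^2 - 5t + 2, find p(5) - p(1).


p(5) = -73
p(1) = -5
p(5) - p(1) = -73 + 5 = -68


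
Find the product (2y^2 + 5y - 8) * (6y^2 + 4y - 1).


Distribute each term of the first polynomial:
  (2y^2)(6y^2 + 4y - 1) = 12y^4 + 8y^3 - 2y^2
  (5y)(6y^2 + 4y - 1) = 30y^3 + 20y^2 - 5y
  (-8)(6y^2 + 4y - 1) = -48y^2 - 32y + 8
Sum: 12y^4 + 38y^3 - 30y^2 - 37y + 8


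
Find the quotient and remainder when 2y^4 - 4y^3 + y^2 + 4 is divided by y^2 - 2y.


(2y^4 - 4y^3 + y^2 + 4) / (y^2 - 2y)
Step 1: 2y^2 * (y^2 - 2y) = 2y^4 - 4y^3; subtract.
Step 2: 0 * (y^2 - 2y) = 0; subtract.
Step 3: 1 * (y^2 - 2y) = y^2 - 2y; subtract.
Quotient: 2y^2 + 1, Remainder: 2y + 4


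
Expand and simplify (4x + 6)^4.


Expand (4x + 6)^4 by repeated multiplication:
  (4x + 6)^2 = 16x^2 + 48x + 36
  (4x + 6)^3 = 64x^3 + 288x^2 + 432x + 216
= 256x^4 + 1536x^3 + 3456x^2 + 3456x + 1296


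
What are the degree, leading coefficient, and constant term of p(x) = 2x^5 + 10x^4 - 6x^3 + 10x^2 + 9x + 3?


Highest power of x is 5, with coefficient 2. Constant term is 3.
Degree = 5, leading coefficient = 2, constant term = 3


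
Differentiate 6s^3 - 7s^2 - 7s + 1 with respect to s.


Apply the power rule term by term:
  d/ds(6s^3) = 18s^2
  d/ds(-7s^2) = -14s
  d/ds(-7s) = -7
  d/ds(1) = 0
p'(s) = 18s^2 - 14s - 7


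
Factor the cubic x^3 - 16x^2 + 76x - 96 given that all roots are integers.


Try integer roots (divisors of -96). x=6: p(6)=0.
Divide out (x - 6): quotient is x^2 - 10x + 16.
Factor the quadratic: (x - 2)(x - 8)
Result: (x - 6)(x - 2)(x - 8)


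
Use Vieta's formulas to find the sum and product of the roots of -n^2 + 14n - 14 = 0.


For an^2+bn+c=0: sum = -b/a, product = c/a.
a=-1, b=14, c=-14
Sum = -(14)/-1 = 14
Product = (-14)/-1 = 14


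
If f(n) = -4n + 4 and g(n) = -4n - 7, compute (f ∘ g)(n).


Substitute g(n) into f:
f(g(n)) = -4*(-4n - 7) + 4
Expand and combine: 16n + 32


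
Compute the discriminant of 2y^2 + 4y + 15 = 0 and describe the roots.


D = b^2 - 4ac = (4)^2 - 4(2)(15) = 16 - 120 = -104
Since D < 0: two complex conjugate roots (no real roots)


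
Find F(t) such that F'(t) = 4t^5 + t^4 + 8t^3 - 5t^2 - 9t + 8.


Reverse power rule on each term:
  ∫ 4t^5 dt = (2/3)t^6
  ∫ t^4 dt = (1/5)t^5
  ∫ 8t^3 dt = 2t^4
  ∫ -5t^2 dt = -(5/3)t^3
  ∫ -9t dt = -(9/2)t^2
  ∫ 8 dt = 8t
F(t) = (2/3)t^6 + (1/5)t^5 + 2t^4 - (5/3)t^3 - (9/2)t^2 + 8t + C


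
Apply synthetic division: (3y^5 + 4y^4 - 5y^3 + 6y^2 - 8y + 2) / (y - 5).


Synthetic division with c = 5. Coefficients: 3, 4, -5, 6, -8, 2
Bring down 3.
  3 * 5 = 15; 15 + 4 = 19
  19 * 5 = 95; 95 - 5 = 90
  90 * 5 = 450; 450 + 6 = 456
  456 * 5 = 2280; 2280 - 8 = 2272
  2272 * 5 = 11360; 11360 + 2 = 11362
Quotient: 3y^4 + 19y^3 + 90y^2 + 456y + 2272, Remainder: 11362


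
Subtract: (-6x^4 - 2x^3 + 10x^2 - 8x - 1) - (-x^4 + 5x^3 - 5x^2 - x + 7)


Distribute the minus sign:
  (-6x^4 - 2x^3 + 10x^2 - 8x - 1)
- (-x^4 + 5x^3 - 5x^2 - x + 7)
Negate second polynomial: x^4 - 5x^3 + 5x^2 + x - 7
Add: -5x^4 - 7x^3 + 15x^2 - 7x - 8


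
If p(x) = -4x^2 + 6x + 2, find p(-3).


Using direct substitution:
  -4 * (-3)^2 = -36
  6 * (-3)^1 = -18
  constant: 2
Sum = -36 - 18 + 2 = -52


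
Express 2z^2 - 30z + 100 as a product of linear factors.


Roots satisfy r1 + r2 = -b/a = 15 and r1*r2 = c/a = 50.
So r1 = 5, r2 = 10.
2z^2 - 30z + 100 = 2(z - r1)(z - r2) = 2(z - 5)(z - 10)


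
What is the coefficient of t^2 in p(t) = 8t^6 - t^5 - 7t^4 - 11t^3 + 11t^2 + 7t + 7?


Read off the coefficient of t^2: 11


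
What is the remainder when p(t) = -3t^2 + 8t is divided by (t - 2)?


By the Remainder Theorem, the remainder equals p(2):
  -3*(2)^2 = -12
  8*(2)^1 = 16
  constant: 0
Sum: -12 + 16 + 0 = 4


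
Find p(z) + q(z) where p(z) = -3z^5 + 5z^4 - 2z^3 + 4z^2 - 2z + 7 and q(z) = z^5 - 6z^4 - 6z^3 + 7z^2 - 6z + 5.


Align terms by degree and add:
  -3z^5 + 5z^4 - 2z^3 + 4z^2 - 2z + 7
+ z^5 - 6z^4 - 6z^3 + 7z^2 - 6z + 5
= -2z^5 - z^4 - 8z^3 + 11z^2 - 8z + 12


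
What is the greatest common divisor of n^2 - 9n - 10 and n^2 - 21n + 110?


Factor each:
  n^2 - 9n - 10 = (n - 10)(n + 1)
  n^2 - 21n + 110 = (n - 10)(n - 11)
Common monic factor: n - 10


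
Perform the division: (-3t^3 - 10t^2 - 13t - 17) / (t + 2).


(-3t^3 - 10t^2 - 13t - 17) / (t + 2)
Step 1: -3t^2 * (t + 2) = -3t^3 - 6t^2; subtract.
Step 2: -4t * (t + 2) = -4t^2 - 8t; subtract.
Step 3: -5 * (t + 2) = -5t - 10; subtract.
Quotient: -3t^2 - 4t - 5, Remainder: -7
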